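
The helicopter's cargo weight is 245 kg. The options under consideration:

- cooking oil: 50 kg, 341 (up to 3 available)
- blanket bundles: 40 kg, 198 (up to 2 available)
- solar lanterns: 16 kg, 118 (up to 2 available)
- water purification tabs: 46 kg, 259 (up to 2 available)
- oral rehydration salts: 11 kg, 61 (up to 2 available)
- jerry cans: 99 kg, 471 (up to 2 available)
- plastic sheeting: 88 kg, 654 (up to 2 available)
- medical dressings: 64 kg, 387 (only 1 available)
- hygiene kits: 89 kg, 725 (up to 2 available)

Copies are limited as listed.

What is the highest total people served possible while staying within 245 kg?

A density-first pass picks 2×solar lanterns + 2×oral rehydration salts + 2×hygiene kits — 1808 at 232 kg.
The 38 kg tied up in solar lanterns and 2×oral rehydration salts is better spent on cooking oil — total rises to 1909 (244 kg).
That's the maximum — no swap from here does better than 1909.

1909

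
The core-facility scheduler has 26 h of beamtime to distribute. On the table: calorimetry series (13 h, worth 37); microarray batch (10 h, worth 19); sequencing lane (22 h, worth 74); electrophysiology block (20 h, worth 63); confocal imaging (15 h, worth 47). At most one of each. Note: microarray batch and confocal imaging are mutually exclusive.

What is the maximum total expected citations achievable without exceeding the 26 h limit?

By expected citations per h: sequencing lane 3.36, electrophysiology block 3.15, confocal imaging 3.13 lead.
The ratio ordering already packs tightly: sequencing lane, 22 h, 74.
Next best is electrophysiology block at 63 (20 h) — short by 11.

74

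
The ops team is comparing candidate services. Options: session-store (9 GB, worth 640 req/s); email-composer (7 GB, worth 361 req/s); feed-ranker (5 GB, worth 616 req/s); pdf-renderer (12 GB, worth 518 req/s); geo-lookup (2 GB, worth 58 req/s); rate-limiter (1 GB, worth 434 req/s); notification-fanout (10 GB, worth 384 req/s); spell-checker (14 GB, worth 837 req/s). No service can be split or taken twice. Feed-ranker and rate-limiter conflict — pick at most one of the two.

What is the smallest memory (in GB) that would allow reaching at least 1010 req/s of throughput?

10

Minimise GB subject to total throughput ≥ 1010.
session-store + rate-limiter: 1074 throughput at 10 GB.
No combination under 10 GB hits 1010.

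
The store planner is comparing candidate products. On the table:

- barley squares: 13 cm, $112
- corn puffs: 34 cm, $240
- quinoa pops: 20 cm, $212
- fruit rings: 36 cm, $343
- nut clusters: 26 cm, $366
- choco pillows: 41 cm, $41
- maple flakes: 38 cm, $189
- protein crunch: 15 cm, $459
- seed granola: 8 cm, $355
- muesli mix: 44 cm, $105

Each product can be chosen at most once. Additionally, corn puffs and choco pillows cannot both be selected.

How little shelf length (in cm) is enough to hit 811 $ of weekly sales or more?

Need the lightest bundle worth ≥ 811.
protein crunch + seed granola: 814 weekly sales at 23 cm.
No combination under 23 cm hits 811.

23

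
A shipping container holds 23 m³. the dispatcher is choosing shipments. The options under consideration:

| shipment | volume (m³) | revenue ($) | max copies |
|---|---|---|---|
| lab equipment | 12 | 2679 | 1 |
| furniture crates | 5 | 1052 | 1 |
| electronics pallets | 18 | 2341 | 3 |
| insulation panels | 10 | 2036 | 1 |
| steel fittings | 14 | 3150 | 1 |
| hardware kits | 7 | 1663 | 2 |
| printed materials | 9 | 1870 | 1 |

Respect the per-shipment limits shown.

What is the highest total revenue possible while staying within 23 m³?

5196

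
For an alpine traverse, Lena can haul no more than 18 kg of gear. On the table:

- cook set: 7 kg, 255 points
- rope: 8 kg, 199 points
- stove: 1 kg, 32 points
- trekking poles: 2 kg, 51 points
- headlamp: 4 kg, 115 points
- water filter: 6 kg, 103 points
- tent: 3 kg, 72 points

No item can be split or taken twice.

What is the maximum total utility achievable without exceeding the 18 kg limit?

537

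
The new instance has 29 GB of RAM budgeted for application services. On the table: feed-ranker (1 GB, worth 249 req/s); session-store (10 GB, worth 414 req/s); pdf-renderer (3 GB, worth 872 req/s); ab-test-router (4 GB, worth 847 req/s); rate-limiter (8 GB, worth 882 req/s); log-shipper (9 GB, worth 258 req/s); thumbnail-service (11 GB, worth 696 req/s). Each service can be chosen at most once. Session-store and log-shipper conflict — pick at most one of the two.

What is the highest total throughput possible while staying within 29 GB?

By throughput per GB: pdf-renderer 290.67, feed-ranker 249.00, ab-test-router 211.75, rate-limiter 110.25 lead.
Best packing: feed-ranker + pdf-renderer + ab-test-router + rate-limiter + thumbnail-service — 27 GB, 3546 total.

3546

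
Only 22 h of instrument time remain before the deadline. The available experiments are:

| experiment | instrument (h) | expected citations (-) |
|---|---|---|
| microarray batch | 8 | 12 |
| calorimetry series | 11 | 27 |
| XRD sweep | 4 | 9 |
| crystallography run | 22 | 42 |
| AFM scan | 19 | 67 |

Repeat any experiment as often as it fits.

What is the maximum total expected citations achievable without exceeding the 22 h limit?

By expected citations per h: AFM scan 3.53, calorimetry series 2.45, XRD sweep 2.25 lead.
Best packing: AFM scan — 19 h, 67 total.
Every other selection either busts 22 h or fails to beat 67.

67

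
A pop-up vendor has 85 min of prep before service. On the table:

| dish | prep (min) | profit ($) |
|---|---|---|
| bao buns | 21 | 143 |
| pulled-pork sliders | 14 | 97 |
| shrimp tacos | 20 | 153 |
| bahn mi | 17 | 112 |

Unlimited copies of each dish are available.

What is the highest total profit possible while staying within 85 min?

612

Taking 2×pulled-pork sliders + 2×shrimp tacos + bahn mi: 85 min used, 612 in profit.
Every other selection either busts 85 min or fails to beat 612.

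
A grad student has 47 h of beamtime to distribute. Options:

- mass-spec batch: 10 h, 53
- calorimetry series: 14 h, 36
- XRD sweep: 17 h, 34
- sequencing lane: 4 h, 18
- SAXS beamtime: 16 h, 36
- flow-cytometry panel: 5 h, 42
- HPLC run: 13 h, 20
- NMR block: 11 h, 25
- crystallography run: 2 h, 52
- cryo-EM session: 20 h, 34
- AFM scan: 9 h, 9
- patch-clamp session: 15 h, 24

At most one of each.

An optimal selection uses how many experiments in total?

Best achievable expected citations is 226.
mass-spec batch + calorimetry series + sequencing lane + flow-cytometry panel + NMR block + crystallography run hits 226 at 46 h.
Every optimal selection uses 6 experiments.

6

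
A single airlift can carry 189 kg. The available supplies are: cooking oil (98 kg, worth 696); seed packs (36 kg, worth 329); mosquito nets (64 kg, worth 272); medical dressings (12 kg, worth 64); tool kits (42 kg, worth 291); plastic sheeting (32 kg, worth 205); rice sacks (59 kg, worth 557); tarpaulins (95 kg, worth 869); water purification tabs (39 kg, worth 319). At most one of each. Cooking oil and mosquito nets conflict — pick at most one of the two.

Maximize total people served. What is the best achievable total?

Taking plastic sheeting + rice sacks + tarpaulins: 186 kg used, 1631 in people served.
Runner-up seed packs + medical dressings + tarpaulins + water purification tabs tops out at 1581.

1631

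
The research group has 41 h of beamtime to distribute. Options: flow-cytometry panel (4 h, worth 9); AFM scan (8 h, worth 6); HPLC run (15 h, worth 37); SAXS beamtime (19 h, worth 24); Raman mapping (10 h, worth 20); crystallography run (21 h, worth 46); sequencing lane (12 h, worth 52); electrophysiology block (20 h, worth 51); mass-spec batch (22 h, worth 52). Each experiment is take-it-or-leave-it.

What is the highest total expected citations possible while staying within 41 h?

118

Ranking by ratio (expected citations/h): sequencing lane 4.33, electrophysiology block 2.55, HPLC run 2.47.
Taking the top-ratio experiments first gives flow-cytometry panel + sequencing lane + electrophysiology block for 112 (36 h).
Replace electrophysiology block with HPLC run + Raman mapping: the trade gains 6 net, giving 118 at 41 h.
Runner-up flow-cytometry panel + sequencing lane + mass-spec batch tops out at 113.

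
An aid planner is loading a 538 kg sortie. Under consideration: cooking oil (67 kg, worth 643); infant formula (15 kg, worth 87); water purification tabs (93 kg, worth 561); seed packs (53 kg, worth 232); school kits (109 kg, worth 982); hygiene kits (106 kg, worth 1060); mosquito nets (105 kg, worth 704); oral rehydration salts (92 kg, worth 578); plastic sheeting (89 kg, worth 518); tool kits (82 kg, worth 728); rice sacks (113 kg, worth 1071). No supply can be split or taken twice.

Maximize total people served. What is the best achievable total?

Filling by ratio: cooking oil + infant formula + school kits + hygiene kits + tool kits + rice sacks for 4571, with 46 kg left unused.
Dropping infant formula frees 15 kg; slotting in seed packs (53 kg) lifts the total to 4716 at 530 kg.
Every other selection either busts 538 kg or fails to beat 4716.

4716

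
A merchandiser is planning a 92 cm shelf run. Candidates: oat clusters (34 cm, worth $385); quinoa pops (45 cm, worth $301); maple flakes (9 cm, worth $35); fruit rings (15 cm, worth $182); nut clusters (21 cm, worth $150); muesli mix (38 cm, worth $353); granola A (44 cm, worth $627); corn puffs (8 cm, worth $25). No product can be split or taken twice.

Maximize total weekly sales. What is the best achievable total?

By weekly sales per cm: granola A 14.25, fruit rings 12.13, oat clusters 11.32 lead.
The ratio heuristic lands on maple flakes + fruit rings + nut clusters + granola A (994) but leaves 3 cm idle.
Dropping fruit rings and nut clusters frees 36 cm; slotting in oat clusters (34 cm) lifts the total to 1047 at 87 cm.
An exhaustive check of the 256 subsets confirms 1047.

1047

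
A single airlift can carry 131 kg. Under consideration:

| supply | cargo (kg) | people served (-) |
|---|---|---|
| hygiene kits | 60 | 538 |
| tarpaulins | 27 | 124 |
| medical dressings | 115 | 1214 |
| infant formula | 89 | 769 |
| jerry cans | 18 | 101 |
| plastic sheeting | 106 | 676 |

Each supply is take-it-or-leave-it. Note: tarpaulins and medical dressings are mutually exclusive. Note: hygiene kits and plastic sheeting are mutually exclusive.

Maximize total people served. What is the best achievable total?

Best packing: medical dressings — 115 kg, 1214 total.
The closest alternative, tarpaulins + infant formula, reaches only 893.

1214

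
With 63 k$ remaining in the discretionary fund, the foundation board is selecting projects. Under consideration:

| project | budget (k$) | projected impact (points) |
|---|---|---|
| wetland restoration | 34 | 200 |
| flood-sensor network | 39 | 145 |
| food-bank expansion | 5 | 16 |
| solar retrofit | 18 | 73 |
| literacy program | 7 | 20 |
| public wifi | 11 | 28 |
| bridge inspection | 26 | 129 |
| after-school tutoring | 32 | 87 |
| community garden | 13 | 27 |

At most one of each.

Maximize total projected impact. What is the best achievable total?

The ratio ordering already packs tightly: wetland restoration + bridge inspection, 60 k$, 329.
The spare 3 k$ is too small for any remaining project, and no exchange beats 329.

329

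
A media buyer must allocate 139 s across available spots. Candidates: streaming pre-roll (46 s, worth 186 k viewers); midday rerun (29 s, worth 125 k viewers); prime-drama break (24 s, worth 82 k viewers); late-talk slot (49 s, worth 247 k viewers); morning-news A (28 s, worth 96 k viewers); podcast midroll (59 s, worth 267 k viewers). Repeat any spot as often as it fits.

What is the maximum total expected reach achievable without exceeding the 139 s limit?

639

By expected reach per s: late-talk slot 5.04, podcast midroll 4.53, midday rerun 4.31, streaming pre-roll 4.04 lead.
A density-first pass picks midday rerun + 2×late-talk slot — 619 at 127 s.
Dropping late-talk slot frees 49 s; slotting in podcast midroll (59 s) lifts the total to 639 at 137 s.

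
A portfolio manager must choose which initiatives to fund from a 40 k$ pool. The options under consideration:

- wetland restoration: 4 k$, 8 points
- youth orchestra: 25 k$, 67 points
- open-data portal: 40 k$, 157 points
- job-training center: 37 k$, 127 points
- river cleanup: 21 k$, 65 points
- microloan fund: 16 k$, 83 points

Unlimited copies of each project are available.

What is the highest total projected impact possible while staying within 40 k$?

182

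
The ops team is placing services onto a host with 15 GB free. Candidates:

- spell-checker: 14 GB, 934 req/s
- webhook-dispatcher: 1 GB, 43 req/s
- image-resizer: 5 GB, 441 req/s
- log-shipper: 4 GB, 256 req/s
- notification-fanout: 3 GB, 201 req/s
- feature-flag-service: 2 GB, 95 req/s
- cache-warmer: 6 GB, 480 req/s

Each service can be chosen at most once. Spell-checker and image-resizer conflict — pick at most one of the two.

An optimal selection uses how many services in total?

3

Optimal total is 1177.
For example image-resizer + log-shipper + cache-warmer achieves it, using 15 GB.
All optima have 3 services.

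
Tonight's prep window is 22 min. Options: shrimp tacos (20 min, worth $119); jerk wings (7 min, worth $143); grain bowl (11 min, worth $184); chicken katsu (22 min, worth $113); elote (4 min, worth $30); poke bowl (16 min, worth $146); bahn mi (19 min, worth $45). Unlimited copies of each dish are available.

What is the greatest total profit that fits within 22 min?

By profit per min: jerk wings 20.43, grain bowl 16.73, poke bowl 9.12, elote 7.50 lead.
Best packing: 3×jerk wings — 21 min, 429 total.
Nothing else within 22 min beats 429.

429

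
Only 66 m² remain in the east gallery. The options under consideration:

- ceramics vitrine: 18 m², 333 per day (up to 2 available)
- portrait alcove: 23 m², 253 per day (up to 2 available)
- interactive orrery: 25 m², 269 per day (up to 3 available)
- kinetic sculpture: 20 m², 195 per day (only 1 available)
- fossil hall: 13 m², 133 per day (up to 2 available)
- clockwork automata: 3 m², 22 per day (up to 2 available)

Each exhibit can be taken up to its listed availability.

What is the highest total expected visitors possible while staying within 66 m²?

963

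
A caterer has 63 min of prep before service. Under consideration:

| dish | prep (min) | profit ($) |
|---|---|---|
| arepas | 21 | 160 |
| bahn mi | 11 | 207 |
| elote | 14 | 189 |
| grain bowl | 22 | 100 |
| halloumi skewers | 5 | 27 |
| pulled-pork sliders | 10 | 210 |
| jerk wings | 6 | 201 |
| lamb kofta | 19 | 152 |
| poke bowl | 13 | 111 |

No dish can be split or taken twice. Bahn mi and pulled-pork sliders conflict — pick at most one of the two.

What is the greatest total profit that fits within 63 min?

863

Best packing: elote + pulled-pork sliders + jerk wings + lamb kofta + poke bowl — 62 min, 863 total.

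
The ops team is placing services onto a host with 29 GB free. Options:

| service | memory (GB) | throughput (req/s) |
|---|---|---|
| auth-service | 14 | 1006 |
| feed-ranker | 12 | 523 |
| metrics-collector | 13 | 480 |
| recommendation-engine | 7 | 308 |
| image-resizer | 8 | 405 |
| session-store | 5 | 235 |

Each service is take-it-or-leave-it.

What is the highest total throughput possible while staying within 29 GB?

1719

By throughput per GB: auth-service 71.86, image-resizer 50.62, session-store 47.00 lead.
A density-first pass picks auth-service + image-resizer + session-store — 1646 at 27 GB.
Replace session-store with recommendation-engine: the trade gains 73 net, giving 1719 at 29 GB.
That's the maximum — no swap from here does better than 1719.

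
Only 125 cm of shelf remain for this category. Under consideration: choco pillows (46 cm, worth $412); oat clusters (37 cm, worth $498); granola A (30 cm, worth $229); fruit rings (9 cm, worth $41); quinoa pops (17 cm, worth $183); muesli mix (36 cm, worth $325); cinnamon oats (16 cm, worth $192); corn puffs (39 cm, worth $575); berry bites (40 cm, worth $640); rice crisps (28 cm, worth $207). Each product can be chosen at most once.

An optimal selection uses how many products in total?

4

The maximum weekly sales within 125 cm is 1754.
One optimal bundle: oat clusters + fruit rings + corn puffs + berry bites (125 cm).
Any selection reaching 1754 contains exactly 4 products.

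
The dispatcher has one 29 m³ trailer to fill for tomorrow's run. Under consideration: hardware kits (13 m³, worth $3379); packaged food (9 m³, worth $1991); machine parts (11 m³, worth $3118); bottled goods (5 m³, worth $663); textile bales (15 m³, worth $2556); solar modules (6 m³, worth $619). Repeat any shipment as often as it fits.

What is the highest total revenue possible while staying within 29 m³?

Taking the top-ratio shipments first gives 2×machine parts + bottled goods for 6899 (27 m³).
The 11 m³ tied up in machine parts is better spent on hardware kits — total rises to 7160 (29 m³).

7160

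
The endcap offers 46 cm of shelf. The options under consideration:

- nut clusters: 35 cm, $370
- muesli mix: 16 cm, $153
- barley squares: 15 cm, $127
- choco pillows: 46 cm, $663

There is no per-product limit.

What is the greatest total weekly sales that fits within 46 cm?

663

Best packing: choco pillows — 46 cm, 663 total.
That's the maximum — no swap from here does better than 663.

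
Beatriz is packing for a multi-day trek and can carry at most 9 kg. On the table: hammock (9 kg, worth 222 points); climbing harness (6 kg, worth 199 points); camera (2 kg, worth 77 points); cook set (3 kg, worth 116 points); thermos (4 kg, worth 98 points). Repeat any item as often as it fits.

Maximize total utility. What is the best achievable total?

348

Density check — cook set 38.67, camera 38.50, climbing harness 33.17 are the best per kg.
Taking 3×cook set: 9 kg used, 348 in utility.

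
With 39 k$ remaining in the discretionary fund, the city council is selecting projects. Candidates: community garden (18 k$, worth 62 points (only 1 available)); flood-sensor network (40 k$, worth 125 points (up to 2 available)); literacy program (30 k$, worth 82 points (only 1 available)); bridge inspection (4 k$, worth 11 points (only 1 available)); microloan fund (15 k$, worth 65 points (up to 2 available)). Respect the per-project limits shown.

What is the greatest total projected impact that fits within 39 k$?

Density check — microloan fund 4.33, community garden 3.44, flood-sensor network 3.12, bridge inspection 2.75 are the best per k$.
Bridge inspection + 2×microloan fund uses 34 of the 39 k$ and totals 141.
No other feasible combination exceeds 141.

141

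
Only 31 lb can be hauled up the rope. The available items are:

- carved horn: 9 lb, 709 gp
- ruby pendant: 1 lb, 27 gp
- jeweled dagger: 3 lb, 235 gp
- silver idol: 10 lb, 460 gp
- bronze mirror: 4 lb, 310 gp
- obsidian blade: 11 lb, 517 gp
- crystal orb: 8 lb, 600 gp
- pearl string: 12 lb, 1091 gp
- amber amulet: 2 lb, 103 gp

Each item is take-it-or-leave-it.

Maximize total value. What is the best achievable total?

2503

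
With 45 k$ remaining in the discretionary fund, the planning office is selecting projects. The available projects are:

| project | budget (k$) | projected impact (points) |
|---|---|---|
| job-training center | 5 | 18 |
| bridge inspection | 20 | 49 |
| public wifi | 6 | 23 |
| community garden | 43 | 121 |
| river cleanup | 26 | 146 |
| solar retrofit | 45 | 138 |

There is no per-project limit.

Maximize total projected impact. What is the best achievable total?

Best packing: 3×public wifi + river cleanup — 44 k$, 215 total.
The spare 1 k$ is too small for any remaining project, and no exchange beats 215.

215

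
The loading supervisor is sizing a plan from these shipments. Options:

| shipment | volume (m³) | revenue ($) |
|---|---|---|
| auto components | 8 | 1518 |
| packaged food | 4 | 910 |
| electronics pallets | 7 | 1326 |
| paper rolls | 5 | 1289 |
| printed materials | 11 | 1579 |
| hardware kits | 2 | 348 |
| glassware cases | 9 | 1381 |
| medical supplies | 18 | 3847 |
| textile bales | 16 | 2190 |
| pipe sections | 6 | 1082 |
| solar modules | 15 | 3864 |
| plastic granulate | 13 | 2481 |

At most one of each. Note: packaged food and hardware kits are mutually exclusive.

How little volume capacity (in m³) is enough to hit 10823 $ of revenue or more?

Need the lightest bundle worth ≥ 10823.
auto components + paper rolls + hardware kits + medical supplies + solar modules reaches 10866 using 48 m³.
No combination under 48 m³ hits 10823.

48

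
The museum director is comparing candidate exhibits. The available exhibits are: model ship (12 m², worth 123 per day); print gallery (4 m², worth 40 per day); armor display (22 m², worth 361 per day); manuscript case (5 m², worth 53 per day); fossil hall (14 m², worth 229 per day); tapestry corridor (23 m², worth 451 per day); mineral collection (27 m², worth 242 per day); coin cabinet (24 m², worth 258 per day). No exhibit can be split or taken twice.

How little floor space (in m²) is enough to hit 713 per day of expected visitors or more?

Need the lightest bundle worth ≥ 713.
print gallery + fossil hall + tapestry corridor reaches 720 using 41 m².
Below 41 m² the best achievable stays under 713.

41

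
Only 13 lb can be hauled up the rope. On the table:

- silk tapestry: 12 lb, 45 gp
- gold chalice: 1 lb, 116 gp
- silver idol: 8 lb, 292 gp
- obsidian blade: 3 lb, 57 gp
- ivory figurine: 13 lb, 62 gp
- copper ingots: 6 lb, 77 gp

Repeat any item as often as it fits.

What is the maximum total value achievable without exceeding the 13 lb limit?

1508

13×gold chalice uses 13 of the 13 lb and totals 1508.
Nothing else within 13 lb beats 1508.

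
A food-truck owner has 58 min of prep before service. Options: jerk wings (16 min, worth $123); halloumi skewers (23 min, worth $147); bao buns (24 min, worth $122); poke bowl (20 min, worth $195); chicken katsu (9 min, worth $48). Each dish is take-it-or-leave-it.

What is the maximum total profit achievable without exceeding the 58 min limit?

390

The ratio heuristic lands on jerk wings + poke bowl + chicken katsu (366) but leaves 13 min idle.
Dropping jerk wings frees 16 min; slotting in halloumi skewers (23 min) lifts the total to 390 at 52 min.
The spare 6 min is too small for any remaining dish, and no exchange beats 390.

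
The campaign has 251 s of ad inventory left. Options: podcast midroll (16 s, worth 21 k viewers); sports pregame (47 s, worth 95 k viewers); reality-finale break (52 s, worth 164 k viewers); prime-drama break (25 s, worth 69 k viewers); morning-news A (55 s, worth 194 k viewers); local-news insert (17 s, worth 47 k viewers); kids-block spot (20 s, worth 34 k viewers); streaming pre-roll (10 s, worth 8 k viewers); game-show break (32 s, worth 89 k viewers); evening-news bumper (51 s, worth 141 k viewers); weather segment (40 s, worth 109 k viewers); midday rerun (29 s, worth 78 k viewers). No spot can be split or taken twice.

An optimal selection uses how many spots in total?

Best achievable expected reach is 750.
reality-finale break + prime-drama break + morning-news A + local-news insert + game-show break + weather segment + midday rerun hits 750 at 250 s.
Any selection reaching 750 contains exactly 7 spots.

7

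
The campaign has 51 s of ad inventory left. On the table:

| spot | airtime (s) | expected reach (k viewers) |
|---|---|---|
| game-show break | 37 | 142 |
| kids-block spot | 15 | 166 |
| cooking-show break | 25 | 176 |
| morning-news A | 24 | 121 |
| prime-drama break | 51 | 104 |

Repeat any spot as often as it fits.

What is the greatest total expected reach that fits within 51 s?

498

Best packing: 3×kids-block spot — 45 s, 498 total.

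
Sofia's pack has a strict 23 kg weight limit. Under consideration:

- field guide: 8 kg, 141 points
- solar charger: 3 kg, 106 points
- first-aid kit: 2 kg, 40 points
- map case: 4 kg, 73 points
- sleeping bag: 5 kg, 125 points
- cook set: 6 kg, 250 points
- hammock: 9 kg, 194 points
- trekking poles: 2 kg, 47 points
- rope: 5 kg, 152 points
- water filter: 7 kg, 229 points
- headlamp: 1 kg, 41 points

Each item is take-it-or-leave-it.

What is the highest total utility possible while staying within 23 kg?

784

Ranking by ratio (utility/kg): cook set 41.67, headlamp 41.00, solar charger 35.33, water filter 32.71.
A density-first pass picks solar charger + cook set + rope + water filter + headlamp — 778 at 22 kg.
Dropping headlamp frees 1 kg; slotting in trekking poles (2 kg) lifts the total to 784 at 23 kg.
Next best is solar charger + cook set + rope + water filter + headlamp at 778 (22 kg) — short by 6.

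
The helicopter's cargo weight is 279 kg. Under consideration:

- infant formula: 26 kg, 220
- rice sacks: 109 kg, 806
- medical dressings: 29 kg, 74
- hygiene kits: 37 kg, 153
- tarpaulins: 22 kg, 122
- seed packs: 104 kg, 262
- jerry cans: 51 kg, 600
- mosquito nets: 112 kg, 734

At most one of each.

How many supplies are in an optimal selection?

3

The maximum people served within 279 kg is 2140.
For example rice sacks + jerry cans + mosquito nets achieves it, using 272 kg.
Every optimal selection uses 3 supplies.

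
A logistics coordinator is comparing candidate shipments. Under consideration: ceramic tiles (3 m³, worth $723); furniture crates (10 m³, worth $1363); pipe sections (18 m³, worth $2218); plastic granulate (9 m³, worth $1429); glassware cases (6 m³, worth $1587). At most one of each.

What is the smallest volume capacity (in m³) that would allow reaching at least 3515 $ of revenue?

18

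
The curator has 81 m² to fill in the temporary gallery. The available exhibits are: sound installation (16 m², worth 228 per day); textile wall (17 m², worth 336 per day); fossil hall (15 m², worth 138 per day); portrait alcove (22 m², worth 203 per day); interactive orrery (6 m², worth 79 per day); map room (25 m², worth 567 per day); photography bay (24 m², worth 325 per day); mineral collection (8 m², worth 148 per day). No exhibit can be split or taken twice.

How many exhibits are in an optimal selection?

Best achievable expected visitors is 1455.
One optimal bundle: textile wall + interactive orrery + map room + photography bay + mineral collection (80 m²).
Every optimal selection uses 5 exhibits.

5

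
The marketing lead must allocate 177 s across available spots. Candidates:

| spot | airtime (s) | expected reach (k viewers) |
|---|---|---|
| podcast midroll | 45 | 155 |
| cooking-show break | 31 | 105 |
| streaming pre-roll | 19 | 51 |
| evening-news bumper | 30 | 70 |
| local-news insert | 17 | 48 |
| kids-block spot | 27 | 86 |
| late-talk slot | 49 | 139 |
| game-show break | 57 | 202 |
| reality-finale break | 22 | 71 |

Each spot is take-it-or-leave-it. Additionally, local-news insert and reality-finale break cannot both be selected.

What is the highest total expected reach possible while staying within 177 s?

596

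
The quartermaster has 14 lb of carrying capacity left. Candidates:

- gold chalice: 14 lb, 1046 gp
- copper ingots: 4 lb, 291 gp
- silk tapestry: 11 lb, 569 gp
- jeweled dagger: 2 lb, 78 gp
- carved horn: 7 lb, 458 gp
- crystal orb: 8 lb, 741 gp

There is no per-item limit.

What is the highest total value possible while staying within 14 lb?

Density check — crystal orb 92.62, gold chalice 74.71, copper ingots 72.75 are the best per lb.
Copper ingots + jeweled dagger + crystal orb uses 14 of the 14 lb and totals 1110.
Nothing else within 14 lb beats 1110.

1110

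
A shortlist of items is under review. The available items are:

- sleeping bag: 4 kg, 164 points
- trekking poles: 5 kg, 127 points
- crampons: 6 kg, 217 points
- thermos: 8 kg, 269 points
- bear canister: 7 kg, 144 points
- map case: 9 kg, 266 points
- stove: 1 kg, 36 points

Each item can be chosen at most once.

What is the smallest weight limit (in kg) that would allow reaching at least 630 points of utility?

Need the lightest bundle worth ≥ 630.
Taking sleeping bag + crampons + thermos gives 650 (≥ 630) for 18 kg.
Below 18 kg the best achievable stays under 630.

18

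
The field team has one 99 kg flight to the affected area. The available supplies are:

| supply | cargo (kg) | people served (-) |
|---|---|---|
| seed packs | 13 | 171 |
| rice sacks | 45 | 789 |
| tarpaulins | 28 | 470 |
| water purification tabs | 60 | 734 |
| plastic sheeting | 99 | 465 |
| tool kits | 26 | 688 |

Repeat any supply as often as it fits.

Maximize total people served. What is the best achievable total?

2235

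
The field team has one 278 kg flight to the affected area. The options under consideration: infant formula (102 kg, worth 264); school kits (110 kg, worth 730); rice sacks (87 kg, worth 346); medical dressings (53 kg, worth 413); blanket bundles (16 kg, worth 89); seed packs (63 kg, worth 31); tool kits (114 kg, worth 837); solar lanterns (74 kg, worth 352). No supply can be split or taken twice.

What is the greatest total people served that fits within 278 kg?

1980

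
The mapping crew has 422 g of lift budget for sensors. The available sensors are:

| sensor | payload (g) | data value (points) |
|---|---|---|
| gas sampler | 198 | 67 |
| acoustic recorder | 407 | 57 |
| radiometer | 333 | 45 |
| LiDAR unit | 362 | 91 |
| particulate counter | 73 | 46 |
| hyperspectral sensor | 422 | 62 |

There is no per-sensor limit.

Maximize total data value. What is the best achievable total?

230

Density check — particulate counter 0.63, gas sampler 0.34, LiDAR unit 0.25, hyperspectral sensor 0.15 are the best per g.
Best packing: 5×particulate counter — 365 g, 230 total.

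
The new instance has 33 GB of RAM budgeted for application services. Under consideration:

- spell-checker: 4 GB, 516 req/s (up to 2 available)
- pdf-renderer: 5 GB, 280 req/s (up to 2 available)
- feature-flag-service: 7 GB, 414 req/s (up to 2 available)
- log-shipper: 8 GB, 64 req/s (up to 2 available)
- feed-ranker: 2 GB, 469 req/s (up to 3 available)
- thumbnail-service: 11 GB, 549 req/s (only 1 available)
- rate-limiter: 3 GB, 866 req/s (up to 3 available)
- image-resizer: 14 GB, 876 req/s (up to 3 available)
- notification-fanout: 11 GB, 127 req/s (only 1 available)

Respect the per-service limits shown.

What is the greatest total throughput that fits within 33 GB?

Ranking by ratio (throughput/GB): rate-limiter 288.67, feed-ranker 234.50, spell-checker 129.00, image-resizer 62.57.
Greedy by ratio would take 2×spell-checker + feature-flag-service + 3×feed-ranker + 3×rate-limiter: 30 GB used, total 5451.
Replace feature-flag-service with 2×pdf-renderer: the trade gains 146 net, giving 5597 at 33 GB.

5597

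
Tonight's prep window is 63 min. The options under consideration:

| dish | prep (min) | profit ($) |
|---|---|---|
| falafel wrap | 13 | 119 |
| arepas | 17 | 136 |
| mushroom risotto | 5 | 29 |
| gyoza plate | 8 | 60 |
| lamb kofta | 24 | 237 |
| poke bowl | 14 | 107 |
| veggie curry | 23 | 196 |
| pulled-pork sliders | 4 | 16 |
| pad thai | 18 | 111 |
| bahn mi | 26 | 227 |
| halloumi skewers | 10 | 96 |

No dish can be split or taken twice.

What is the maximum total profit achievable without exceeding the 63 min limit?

By profit per min: lamb kofta 9.88, halloumi skewers 9.60, falafel wrap 9.15, bahn mi 8.73 lead.
The ratio heuristic lands on falafel wrap + lamb kofta + poke bowl + halloumi skewers (559) but leaves 2 min idle.
Replace poke bowl and halloumi skewers with bahn mi: the trade gains 24 net, giving 583 at 63 min.
An exhaustive check of the 2048 subsets confirms 583.

583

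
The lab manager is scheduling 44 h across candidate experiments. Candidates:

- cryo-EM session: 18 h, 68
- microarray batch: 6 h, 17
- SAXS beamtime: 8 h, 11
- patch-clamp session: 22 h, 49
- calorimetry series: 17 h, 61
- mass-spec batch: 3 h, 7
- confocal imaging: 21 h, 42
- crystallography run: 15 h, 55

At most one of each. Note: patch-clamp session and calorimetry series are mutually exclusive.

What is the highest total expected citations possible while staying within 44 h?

Taking the top-ratio experiments first gives cryo-EM session + microarray batch + mass-spec batch + crystallography run for 147 (42 h).
The 15 h tied up in crystallography run is better spent on calorimetry series — total rises to 153 (44 h).
An exhaustive check of the 256 subsets confirms 153.

153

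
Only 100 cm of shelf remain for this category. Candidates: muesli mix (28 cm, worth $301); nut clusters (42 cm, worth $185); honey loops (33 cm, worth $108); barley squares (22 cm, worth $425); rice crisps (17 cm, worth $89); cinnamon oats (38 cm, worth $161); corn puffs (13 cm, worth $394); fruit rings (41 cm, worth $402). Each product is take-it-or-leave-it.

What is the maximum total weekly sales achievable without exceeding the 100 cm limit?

Taking the top-ratio products first gives muesli mix + barley squares + rice crisps + corn puffs for 1209 (80 cm).
Replace muesli mix with fruit rings: the trade gains 101 net, giving 1310 at 93 cm.

1310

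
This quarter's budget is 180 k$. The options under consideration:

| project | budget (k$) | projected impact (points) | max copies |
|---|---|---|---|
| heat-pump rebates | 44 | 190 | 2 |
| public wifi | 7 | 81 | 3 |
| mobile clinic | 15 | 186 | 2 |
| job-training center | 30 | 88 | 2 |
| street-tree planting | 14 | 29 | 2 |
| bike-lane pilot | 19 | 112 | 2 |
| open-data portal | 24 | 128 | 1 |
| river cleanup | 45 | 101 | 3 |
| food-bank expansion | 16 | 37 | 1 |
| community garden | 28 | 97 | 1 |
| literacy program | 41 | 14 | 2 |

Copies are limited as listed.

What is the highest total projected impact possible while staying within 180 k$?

By projected impact per k$: mobile clinic 12.40, public wifi 11.57, bike-lane pilot 5.89 lead.
A density-first pass picks heat-pump rebates + 3×public wifi + 2×mobile clinic + 2×bike-lane pilot + open-data portal + food-bank expansion — 1194 at 173 k$.
Dropping open-data portal and food-bank expansion frees 40 k$; slotting in heat-pump rebates (44 k$) lifts the total to 1219 at 177 k$.
No other feasible combination exceeds 1219.

1219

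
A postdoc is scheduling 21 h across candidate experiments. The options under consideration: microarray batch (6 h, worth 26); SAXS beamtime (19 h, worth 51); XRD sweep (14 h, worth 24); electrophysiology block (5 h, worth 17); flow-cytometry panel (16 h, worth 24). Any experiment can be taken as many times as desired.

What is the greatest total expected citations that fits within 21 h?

Taking 3×microarray batch: 18 h used, 78 in expected citations.
No other feasible combination exceeds 78.

78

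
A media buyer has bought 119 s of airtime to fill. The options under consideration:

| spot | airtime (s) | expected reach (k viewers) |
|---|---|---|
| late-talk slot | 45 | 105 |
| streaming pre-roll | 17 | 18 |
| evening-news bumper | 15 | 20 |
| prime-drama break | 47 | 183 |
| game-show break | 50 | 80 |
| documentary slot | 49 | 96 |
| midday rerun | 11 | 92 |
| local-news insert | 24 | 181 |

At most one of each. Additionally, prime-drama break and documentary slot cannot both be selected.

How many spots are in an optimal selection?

The maximum expected reach within 119 s is 494.
streaming pre-roll + evening-news bumper + prime-drama break + midday rerun + local-news insert hits 494 at 114 s.
Every optimal selection uses 5 spots.

5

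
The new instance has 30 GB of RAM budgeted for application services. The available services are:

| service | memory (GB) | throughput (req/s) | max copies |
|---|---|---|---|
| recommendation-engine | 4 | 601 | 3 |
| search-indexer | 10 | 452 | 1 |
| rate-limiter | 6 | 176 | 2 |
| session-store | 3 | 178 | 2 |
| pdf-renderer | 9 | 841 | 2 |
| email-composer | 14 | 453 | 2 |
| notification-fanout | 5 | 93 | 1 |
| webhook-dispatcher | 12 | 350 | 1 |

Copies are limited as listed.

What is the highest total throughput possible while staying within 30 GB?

3485

Taking 3×recommendation-engine + 2×pdf-renderer: 30 GB used, 3485 in throughput.
That's the maximum — no swap from here does better than 3485.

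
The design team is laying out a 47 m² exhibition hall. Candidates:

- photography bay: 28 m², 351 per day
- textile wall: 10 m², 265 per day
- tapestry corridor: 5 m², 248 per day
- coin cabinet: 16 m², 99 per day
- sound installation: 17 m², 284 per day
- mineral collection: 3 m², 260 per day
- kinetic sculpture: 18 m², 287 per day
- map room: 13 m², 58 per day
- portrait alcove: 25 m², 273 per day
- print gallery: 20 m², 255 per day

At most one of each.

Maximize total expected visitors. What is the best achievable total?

Greedy by ratio would take textile wall + tapestry corridor + sound installation + mineral collection: 35 m² used, total 1057.
Dropping sound installation frees 17 m²; slotting in photography bay (28 m²) lifts the total to 1124 at 46 m².

1124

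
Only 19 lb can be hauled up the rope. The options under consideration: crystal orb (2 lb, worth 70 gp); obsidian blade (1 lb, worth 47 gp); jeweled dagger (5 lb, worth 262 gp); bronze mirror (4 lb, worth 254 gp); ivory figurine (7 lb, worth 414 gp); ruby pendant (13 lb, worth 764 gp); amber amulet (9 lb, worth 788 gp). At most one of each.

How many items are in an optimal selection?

4

Best achievable value is 1351.
obsidian blade + jeweled dagger + bronze mirror + amber amulet hits 1351 at 19 lb.
Every optimal selection uses 4 items.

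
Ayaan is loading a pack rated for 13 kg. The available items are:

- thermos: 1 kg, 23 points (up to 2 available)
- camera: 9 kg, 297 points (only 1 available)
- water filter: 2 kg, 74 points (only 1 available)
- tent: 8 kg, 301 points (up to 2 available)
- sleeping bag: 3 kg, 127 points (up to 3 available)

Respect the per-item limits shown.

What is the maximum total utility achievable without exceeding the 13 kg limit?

502

By utility per kg: sleeping bag 42.33, tent 37.62, water filter 37.00, camera 33.00 lead.
Greedy by ratio would take 2×thermos + water filter + 3×sleeping bag: 13 kg used, total 501.
Replace 2×thermos and 2×sleeping bag with tent: the trade gains 1 net, giving 502 at 13 kg.
That's the maximum — no swap from here does better than 502.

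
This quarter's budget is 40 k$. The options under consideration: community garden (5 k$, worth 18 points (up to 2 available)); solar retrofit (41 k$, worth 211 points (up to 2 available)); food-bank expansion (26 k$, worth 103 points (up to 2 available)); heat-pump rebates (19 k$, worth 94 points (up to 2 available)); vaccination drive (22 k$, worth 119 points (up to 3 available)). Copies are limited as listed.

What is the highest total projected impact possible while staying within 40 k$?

188

A density-first pass picks 2×community garden + vaccination drive — 155 at 32 k$.
Replace 2×community garden and vaccination drive with 2×heat-pump rebates: the trade gains 33 net, giving 188 at 38 k$.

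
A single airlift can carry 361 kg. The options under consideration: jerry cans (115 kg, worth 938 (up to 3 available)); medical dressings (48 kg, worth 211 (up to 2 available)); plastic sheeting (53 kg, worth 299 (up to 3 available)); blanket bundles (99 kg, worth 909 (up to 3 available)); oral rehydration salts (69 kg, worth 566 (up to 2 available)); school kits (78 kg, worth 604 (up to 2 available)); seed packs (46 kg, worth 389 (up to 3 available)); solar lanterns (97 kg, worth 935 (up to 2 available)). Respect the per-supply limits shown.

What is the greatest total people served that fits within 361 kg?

Filling by ratio: blanket bundles + seed packs + 2×solar lanterns for 3168, with 22 kg left unused.
Dropping blanket bundles frees 99 kg; slotting in oral rehydration salts + seed packs (115 kg) lifts the total to 3214 at 355 kg.
Nothing else within 361 kg beats 3214.

3214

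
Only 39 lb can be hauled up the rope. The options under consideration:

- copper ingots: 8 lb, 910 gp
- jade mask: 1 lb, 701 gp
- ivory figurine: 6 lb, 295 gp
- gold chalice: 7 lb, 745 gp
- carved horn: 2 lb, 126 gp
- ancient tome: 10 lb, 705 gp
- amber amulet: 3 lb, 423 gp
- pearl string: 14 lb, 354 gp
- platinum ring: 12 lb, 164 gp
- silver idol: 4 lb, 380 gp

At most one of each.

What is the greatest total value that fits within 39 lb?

4159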